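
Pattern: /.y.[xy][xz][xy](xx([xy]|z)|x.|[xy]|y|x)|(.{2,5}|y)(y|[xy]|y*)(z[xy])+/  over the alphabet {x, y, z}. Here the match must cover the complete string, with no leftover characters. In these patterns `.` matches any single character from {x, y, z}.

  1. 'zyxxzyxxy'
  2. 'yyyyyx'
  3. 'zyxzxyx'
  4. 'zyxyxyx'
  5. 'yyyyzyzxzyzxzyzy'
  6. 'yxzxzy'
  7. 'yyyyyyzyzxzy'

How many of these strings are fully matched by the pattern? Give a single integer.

1 → match
2 → no match
3 → no match
4 → match
5 → match
6 → match
7 → match
Total matched: 5

5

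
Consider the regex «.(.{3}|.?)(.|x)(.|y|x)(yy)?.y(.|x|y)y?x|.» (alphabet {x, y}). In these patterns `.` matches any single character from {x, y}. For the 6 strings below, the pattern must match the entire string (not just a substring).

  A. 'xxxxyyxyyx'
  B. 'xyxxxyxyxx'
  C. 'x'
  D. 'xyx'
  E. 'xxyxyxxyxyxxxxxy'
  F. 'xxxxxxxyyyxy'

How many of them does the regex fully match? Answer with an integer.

A → match
B → match
C → match
D → no match
E → no match
F → no match
Total matched: 3

3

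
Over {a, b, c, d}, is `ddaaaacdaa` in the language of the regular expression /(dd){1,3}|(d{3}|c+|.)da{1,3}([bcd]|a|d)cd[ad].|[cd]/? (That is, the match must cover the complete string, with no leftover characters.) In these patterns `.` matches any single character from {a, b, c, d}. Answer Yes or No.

Yes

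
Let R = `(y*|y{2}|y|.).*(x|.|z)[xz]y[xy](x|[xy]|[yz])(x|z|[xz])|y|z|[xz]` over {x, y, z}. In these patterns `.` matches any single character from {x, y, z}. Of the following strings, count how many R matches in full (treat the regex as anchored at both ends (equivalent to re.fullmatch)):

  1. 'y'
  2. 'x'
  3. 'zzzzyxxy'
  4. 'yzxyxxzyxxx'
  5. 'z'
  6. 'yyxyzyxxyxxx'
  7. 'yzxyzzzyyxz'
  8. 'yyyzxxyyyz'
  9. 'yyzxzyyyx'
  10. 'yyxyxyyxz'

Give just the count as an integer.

9

1 → match
2 → match
3 → no match
4 → match
5 → match
6 → match
7 → match
8 → match
9 → match
10 → match
Total matched: 9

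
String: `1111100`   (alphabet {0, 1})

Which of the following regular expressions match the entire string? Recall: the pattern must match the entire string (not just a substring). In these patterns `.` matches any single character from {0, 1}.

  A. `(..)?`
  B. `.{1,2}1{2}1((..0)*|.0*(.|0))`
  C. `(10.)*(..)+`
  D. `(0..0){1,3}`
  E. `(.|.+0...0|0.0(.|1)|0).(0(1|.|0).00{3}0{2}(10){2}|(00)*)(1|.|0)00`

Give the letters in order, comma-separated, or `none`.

B

A → no match
B → match
C → no match
D → no match — must start with `0`
E → no match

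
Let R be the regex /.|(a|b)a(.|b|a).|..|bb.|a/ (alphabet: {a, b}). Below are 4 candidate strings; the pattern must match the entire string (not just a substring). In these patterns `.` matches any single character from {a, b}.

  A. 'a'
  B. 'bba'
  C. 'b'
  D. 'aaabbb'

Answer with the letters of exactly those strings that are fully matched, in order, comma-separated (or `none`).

A, B, C

A. 'a' → match
B. 'bba' → match
C. 'b' → match
D. 'aaabbb' → no match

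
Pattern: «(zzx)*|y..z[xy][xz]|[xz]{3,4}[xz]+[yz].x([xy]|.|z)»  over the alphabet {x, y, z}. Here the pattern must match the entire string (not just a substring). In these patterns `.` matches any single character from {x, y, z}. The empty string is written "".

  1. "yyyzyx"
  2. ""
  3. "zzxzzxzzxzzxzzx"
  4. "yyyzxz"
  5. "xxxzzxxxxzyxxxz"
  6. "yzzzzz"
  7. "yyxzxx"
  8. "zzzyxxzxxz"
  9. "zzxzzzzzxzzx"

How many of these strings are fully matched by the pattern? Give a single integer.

5

1. "yyyzyx" → match
2. "" → match
3 → match
4. "yyyzxz" → match
5 → no match
6. "yzzzzz" → no match
7. "yyxzxx" → match
8. "zzzyxxzxxz" → no match
9. "zzxzzzzzxzzx" → no match
Total matched: 5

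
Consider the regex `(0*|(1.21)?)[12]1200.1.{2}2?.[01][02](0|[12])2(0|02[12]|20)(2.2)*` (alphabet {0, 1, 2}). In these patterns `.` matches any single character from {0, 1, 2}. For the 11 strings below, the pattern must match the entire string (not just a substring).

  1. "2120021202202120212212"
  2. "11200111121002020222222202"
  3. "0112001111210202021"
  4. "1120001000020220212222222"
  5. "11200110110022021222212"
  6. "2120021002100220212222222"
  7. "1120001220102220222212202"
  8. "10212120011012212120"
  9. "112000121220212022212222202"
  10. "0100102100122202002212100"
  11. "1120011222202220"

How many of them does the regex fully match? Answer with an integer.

9

1 → match
2 → no match
3 → match
4 → match
5 → match
6 → match
7 → match
8 → match
9 → match
10 → no match
11 → match
Total matched: 9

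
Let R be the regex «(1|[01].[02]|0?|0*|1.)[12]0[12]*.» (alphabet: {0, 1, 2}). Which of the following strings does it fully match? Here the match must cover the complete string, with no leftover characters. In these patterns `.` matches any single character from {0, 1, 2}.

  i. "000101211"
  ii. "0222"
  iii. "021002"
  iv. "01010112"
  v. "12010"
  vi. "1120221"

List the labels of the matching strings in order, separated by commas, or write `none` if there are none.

i → match
ii → no match
iii → no match
iv → match
v → match
vi → match

i, iv, v, vi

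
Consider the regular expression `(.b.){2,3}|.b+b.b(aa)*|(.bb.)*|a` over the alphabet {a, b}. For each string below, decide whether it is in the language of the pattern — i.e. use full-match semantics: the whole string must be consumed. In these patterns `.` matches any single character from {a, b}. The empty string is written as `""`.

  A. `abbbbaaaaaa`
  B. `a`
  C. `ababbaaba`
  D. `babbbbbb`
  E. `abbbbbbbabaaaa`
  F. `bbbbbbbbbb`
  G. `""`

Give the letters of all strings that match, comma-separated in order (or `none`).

A → match
B → match
C → match
D → no match
E → match
F → match
G → match

A, B, C, E, F, G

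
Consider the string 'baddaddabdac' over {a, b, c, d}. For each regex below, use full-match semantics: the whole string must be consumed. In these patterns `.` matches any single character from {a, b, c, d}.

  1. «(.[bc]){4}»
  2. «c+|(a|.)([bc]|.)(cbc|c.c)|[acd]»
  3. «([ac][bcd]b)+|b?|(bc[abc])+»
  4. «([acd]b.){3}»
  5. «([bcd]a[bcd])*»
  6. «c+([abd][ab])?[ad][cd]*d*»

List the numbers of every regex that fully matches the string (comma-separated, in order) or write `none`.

1 → no match
2 → no match
3 → no match
4 → no match
5 → match
6 → no match — must start with 'c'

5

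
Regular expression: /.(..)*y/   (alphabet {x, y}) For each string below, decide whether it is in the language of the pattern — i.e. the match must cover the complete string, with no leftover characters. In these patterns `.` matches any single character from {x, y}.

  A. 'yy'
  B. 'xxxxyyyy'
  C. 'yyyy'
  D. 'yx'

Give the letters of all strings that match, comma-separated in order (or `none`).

A → match
B → match
C → match
D → no match — must end with 'y'

A, B, C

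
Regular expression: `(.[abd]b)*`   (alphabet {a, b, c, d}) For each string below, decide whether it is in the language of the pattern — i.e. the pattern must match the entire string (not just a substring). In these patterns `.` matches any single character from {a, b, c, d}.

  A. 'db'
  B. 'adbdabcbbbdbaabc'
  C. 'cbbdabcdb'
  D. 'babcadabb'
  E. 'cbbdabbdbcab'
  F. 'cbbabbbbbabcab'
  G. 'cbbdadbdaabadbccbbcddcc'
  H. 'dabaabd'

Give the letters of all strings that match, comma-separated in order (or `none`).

A. 'db' → no match
B → no match
C. 'cbbdabcdb' → match
D. 'babcadabb' → no match
E. 'cbbdabbdbcab' → match
F → no match
G → no match
H. 'dabaabd' → no match

C, E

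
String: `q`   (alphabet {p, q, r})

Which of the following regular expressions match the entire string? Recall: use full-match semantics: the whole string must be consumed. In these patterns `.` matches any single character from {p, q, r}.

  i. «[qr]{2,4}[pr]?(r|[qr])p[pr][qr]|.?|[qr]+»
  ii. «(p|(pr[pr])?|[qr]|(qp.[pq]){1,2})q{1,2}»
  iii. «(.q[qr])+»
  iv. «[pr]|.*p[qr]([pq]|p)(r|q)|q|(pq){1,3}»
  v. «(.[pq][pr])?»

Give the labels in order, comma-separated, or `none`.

i, ii, iv

i → match
ii → match
iii → no match
iv → match
v → no match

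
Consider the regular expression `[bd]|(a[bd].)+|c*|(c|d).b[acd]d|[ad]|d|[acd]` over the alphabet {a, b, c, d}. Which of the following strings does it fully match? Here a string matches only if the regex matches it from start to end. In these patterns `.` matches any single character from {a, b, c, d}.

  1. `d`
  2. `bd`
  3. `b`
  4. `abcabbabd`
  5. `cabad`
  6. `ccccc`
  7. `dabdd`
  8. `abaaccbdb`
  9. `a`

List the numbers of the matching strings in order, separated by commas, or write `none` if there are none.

1, 3, 4, 5, 6, 7, 9

1. `d` → match
2. `bd` → no match
3. `b` → match
4. `abcabbabd` → match
5. `cabad` → match
6. `ccccc` → match
7. `dabdd` → match
8. `abaaccbdb` → no match
9. `a` → match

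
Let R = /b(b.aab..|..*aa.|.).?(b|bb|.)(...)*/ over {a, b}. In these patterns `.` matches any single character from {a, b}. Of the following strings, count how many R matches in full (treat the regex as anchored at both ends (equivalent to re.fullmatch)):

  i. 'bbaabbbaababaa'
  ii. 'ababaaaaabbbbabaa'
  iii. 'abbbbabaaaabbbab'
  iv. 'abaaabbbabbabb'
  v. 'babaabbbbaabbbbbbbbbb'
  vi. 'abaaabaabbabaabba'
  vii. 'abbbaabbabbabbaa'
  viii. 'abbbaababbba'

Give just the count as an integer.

i → match
ii → no match — must start with 'b'
iii → no match — must start with 'b'
iv → no match — must start with 'b'
v → match
vi → no match — must start with 'b'
vii → no match — must start with 'b'
viii → no match — must start with 'b'
Total matched: 2

2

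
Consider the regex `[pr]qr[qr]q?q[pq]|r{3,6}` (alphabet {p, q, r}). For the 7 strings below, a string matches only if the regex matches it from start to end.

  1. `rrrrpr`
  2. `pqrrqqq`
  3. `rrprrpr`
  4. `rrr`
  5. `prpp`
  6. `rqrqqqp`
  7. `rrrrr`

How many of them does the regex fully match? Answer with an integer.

1 → no match
2 → match
3 → no match
4 → match
5 → no match
6 → match
7 → match
Total matched: 4

4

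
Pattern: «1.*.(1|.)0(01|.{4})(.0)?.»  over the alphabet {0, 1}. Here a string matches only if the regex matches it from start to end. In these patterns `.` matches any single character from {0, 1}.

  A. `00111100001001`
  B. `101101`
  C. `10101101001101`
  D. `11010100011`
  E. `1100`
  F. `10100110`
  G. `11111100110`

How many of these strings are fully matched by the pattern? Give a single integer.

2

A → no match — must start with `1`
B → no match
C → match
D → match
E → no match
F → no match
G → no match
Total matched: 2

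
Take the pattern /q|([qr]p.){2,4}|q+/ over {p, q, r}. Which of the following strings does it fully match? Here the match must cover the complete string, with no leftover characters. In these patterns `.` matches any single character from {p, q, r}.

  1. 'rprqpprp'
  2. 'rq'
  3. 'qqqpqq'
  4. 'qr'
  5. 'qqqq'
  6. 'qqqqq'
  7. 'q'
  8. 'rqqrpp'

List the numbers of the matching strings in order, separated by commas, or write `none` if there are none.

1 → no match
2 → no match
3 → no match
4 → no match
5 → match
6 → match
7 → match
8 → no match

5, 6, 7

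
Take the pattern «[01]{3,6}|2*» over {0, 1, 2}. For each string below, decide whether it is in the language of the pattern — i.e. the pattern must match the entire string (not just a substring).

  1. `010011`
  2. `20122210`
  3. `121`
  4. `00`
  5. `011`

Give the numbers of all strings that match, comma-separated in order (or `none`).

1 → match
2 → no match
3 → no match
4 → no match
5 → match

1, 5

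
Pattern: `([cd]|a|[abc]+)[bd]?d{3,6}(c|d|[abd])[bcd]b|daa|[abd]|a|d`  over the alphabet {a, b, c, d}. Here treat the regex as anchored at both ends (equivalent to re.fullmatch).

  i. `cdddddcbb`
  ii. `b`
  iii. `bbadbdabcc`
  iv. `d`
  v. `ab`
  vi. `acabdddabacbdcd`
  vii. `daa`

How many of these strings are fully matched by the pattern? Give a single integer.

4

i. `cdddddcbb` → match
ii. `b` → match
iii. `bbadbdabcc` → no match
iv. `d` → match
v. `ab` → no match
vi → no match
vii. `daa` → match
Total matched: 4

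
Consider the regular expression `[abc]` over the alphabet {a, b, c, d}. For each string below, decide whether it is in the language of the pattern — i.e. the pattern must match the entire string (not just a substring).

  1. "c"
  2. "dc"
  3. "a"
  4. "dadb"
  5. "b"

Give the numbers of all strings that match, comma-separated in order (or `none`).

1 → match
2 → no match
3 → match
4 → no match
5 → match

1, 3, 5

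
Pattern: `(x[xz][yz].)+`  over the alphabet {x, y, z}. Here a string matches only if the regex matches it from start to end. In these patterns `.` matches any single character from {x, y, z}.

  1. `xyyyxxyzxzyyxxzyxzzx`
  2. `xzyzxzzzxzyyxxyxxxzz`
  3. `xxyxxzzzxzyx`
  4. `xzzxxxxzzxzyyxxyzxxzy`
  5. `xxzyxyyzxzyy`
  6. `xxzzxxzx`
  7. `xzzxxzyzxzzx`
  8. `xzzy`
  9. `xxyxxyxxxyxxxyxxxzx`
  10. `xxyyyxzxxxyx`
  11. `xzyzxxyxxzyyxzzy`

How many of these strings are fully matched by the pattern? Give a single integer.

6

1 → no match
2 → match
3 → match
4 → no match
5 → no match
6 → match
7 → match
8 → match
9 → no match
10 → no match
11 → match
Total matched: 6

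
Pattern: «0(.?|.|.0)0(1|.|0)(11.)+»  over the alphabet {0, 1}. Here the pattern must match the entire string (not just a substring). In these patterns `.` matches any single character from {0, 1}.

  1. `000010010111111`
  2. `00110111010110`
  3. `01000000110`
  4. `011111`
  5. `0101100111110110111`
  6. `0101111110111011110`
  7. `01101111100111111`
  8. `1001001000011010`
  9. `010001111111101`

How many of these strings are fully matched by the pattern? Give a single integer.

1 → no match
2 → no match
3 → no match
4 → no match
5 → no match
6 → no match
7 → no match
8 → no match — must start with `0`
9 → no match
Total matched: 0

0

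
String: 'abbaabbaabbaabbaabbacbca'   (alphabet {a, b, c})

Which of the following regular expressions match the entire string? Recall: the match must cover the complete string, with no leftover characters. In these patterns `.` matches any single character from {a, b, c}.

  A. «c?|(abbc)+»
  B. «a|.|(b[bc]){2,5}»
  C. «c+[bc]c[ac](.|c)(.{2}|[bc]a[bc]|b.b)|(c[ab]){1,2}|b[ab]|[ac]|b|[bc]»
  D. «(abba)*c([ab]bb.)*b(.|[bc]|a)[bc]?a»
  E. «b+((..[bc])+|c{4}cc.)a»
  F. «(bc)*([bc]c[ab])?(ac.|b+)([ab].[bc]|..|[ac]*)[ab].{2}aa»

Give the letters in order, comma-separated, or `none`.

A → no match
B → no match
C → no match
D → match
E → no match — must start with 'b'
F → no match — must end with 'aa'

D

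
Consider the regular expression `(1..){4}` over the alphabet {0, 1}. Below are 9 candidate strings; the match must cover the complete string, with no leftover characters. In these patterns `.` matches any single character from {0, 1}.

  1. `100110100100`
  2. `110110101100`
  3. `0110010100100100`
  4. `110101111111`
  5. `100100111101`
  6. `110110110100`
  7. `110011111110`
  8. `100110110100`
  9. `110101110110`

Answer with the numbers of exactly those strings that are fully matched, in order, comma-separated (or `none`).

1, 2, 4, 5, 6, 8, 9

1 → match
2 → match
3 → no match — must start with `1`
4 → match
5 → match
6 → match
7 → no match
8 → match
9 → match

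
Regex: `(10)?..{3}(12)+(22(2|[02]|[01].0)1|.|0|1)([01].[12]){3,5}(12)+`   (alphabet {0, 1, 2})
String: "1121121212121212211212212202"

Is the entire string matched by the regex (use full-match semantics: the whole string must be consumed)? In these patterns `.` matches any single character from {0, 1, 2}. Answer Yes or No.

No

Every match must end with "12", but "1121121212121212211212212202" does not.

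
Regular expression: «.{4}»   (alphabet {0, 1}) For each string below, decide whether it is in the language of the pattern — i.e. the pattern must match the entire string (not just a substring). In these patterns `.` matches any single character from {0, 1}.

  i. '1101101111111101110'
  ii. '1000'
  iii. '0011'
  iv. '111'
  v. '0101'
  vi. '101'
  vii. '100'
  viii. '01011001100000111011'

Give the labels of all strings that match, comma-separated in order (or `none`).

i → no match
ii → match
iii → match
iv → no match
v → match
vi → no match
vii → no match
viii → no match

ii, iii, v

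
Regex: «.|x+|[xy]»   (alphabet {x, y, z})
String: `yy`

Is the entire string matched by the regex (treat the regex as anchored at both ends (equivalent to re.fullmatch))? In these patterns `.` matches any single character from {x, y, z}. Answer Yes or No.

No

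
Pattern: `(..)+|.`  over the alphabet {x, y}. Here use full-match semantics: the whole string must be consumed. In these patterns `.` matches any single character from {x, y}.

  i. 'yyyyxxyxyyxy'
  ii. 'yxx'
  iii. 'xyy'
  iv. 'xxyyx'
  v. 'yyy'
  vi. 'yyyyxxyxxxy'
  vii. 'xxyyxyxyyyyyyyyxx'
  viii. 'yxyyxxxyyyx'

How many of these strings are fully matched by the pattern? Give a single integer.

1

i → match
ii → no match
iii → no match
iv → no match
v → no match
vi → no match
vii → no match
viii → no match
Total matched: 1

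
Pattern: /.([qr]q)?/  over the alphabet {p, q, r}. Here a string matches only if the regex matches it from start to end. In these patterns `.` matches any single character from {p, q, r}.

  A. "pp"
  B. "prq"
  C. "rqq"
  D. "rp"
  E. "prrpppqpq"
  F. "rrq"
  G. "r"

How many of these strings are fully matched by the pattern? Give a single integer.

4

A → no match
B → match
C → match
D → no match
E → no match
F → match
G → match
Total matched: 4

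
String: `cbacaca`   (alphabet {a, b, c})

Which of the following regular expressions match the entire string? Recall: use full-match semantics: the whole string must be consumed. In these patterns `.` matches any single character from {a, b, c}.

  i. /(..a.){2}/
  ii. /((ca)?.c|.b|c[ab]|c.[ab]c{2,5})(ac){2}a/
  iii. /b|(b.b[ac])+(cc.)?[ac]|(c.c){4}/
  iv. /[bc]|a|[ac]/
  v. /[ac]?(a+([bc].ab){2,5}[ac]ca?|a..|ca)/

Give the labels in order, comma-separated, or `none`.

i → no match
ii → match
iii → no match
iv → no match
v → no match

ii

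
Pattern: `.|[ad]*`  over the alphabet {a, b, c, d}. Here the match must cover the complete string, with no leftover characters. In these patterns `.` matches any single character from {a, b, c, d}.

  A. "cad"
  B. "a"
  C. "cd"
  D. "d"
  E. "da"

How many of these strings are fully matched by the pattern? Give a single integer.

A → no match
B → match
C → no match
D → match
E → match
Total matched: 3

3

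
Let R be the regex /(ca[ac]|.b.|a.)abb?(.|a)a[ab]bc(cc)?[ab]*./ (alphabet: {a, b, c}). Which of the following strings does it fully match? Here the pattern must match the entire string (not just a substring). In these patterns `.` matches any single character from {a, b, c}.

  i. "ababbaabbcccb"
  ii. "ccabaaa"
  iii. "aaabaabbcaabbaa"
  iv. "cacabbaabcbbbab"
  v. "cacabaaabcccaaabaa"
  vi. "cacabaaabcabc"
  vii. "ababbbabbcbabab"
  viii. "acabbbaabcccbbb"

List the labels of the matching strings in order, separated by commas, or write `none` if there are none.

i, iii, iv, v, vi, vii, viii

i → match
ii → no match
iii → match
iv → match
v → match
vi → match
vii → match
viii → match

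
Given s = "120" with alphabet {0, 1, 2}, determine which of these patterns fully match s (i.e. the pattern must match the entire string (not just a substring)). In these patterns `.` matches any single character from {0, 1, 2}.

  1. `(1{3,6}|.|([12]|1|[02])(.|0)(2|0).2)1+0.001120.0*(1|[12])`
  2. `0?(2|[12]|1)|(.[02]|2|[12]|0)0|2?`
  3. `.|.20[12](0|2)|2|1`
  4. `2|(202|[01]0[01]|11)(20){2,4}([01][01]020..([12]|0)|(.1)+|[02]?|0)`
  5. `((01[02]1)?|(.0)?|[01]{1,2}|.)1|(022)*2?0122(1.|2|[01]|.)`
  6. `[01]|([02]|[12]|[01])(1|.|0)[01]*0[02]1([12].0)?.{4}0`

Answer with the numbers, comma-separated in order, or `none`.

2

1 → no match
2 → match
3 → no match
4 → no match
5 → no match
6 → no match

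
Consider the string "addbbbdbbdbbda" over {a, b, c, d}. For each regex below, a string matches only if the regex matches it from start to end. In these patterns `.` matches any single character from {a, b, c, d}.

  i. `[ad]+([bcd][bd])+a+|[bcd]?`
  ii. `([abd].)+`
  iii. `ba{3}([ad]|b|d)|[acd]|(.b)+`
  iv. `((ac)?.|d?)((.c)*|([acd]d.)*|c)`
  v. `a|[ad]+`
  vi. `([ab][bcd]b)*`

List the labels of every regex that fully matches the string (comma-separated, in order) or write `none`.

i → match
ii → match
iii → no match
iv → no match
v → no match
vi → no match

i, ii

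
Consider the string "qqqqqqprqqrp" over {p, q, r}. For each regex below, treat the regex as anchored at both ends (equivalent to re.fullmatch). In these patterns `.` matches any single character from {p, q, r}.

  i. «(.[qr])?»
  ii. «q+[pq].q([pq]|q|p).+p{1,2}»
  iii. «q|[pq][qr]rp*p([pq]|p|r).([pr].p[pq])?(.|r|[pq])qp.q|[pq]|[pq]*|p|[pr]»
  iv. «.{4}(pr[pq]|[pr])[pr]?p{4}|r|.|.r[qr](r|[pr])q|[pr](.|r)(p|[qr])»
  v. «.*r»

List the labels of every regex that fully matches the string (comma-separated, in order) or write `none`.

i → no match
ii → match
iii → no match
iv → no match
v → no match — must end with "r"

ii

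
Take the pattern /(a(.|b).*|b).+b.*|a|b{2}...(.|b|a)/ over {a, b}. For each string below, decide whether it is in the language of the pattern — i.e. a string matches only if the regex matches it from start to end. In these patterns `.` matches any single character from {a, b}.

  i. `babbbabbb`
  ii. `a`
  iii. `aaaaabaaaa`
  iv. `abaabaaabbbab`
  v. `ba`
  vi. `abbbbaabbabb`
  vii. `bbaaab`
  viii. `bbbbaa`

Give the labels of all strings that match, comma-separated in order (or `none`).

i → match
ii → match
iii → match
iv → match
v → no match
vi → match
vii → match
viii → match

i, ii, iii, iv, vi, vii, viii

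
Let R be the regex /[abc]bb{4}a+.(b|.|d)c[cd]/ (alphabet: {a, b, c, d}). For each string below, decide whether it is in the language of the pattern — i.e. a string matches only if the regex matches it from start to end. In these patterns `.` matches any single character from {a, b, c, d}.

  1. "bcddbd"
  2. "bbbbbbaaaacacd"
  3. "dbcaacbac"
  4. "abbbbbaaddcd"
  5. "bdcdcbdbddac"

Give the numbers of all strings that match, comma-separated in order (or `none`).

1 → no match
2 → match
3 → no match
4 → match
5 → no match

2, 4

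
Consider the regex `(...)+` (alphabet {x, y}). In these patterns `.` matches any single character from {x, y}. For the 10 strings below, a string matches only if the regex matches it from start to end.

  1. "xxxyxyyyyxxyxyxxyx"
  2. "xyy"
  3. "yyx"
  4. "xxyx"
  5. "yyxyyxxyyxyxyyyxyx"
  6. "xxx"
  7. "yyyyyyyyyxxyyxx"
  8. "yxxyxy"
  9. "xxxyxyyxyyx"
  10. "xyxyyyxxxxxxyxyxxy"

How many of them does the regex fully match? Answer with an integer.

1 → match
2 → match
3 → match
4 → no match
5 → match
6 → match
7 → match
8 → match
9 → no match
10 → match
Total matched: 8

8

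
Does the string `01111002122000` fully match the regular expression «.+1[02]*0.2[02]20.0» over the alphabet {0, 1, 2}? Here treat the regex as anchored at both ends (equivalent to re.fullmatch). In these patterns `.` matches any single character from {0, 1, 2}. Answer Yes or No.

No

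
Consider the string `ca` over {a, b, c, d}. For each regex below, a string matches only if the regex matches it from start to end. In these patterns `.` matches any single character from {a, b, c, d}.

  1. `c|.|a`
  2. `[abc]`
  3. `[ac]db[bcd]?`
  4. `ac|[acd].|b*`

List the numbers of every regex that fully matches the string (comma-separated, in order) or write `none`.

4

1 → no match
2 → no match
3 → no match
4 → match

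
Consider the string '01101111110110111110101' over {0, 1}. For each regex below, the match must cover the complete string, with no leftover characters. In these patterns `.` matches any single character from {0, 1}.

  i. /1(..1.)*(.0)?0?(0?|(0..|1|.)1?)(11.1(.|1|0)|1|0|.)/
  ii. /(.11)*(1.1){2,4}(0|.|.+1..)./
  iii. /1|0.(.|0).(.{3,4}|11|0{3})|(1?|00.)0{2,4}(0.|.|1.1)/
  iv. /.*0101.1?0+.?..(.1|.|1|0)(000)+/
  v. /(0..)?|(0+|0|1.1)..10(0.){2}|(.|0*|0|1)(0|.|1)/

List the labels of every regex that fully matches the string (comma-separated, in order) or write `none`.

ii

i → no match — must start with '1'
ii → match
iii → no match
iv → no match — must end with '000'
v → no match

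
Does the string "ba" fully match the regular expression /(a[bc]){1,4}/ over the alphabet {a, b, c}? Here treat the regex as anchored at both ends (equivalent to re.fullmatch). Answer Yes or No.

Every match must start with "a", but "ba" does not.

No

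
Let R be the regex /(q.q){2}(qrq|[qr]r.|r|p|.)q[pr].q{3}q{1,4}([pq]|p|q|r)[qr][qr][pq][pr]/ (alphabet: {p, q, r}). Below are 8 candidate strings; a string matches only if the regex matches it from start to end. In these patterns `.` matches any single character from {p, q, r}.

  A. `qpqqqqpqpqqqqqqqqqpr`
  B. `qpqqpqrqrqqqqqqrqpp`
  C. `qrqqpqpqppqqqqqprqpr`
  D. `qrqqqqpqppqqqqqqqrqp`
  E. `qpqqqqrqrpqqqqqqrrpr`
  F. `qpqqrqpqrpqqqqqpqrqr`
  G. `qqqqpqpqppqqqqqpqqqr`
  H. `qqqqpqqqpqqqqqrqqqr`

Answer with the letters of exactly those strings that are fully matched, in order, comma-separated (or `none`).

A → match
B → match
C → match
D → match
E → match
F → match
G → match
H → match

A, B, C, D, E, F, G, H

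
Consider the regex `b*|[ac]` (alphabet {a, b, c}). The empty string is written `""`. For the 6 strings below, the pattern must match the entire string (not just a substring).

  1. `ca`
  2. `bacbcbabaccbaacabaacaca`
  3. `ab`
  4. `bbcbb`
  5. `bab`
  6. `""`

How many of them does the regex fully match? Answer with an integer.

1 → no match
2 → no match
3 → no match
4 → no match
5 → no match
6 → match
Total matched: 1

1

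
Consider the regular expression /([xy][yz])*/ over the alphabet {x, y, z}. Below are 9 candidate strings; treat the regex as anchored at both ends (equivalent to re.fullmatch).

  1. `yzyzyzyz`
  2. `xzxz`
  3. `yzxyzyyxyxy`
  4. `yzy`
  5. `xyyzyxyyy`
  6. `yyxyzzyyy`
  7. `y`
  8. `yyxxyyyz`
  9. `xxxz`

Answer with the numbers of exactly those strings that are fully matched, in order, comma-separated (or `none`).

1 → match
2 → match
3 → no match
4 → no match
5 → no match
6 → no match
7 → no match
8 → no match
9 → no match

1, 2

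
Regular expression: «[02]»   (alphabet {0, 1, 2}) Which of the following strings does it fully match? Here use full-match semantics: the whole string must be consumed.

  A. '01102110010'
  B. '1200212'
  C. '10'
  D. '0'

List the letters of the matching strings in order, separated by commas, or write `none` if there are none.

A. '01102110010' → no match
B. '1200212' → no match
C. '10' → no match
D. '0' → match

D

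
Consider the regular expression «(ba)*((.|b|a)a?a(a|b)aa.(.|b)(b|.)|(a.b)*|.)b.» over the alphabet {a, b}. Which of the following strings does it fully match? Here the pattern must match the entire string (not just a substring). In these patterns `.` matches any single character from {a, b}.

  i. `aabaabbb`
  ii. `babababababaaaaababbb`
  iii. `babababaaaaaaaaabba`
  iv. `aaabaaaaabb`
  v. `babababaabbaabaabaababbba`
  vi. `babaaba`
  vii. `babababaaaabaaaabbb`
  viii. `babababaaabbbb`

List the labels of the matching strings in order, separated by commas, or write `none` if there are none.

i, ii, iii, iv, v, vi, vii, viii

i → match
ii → match
iii → match
iv → match
v → match
vi → match
vii → match
viii → match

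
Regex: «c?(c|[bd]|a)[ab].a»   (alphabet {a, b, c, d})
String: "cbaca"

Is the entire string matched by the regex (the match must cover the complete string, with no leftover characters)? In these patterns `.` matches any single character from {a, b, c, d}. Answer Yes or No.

Yes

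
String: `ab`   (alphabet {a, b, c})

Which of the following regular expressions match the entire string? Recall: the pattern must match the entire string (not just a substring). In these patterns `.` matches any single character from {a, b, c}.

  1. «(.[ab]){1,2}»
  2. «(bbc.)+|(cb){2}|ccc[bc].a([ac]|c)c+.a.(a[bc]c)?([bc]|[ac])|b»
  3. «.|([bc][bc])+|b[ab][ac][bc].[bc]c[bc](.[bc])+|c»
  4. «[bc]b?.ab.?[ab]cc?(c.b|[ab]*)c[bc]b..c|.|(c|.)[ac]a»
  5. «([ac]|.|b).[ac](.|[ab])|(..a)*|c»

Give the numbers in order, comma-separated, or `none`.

1

1 → match
2 → no match
3 → no match
4 → no match
5 → no match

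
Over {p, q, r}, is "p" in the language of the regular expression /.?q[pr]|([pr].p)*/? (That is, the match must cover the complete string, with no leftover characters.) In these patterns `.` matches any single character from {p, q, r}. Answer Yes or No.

No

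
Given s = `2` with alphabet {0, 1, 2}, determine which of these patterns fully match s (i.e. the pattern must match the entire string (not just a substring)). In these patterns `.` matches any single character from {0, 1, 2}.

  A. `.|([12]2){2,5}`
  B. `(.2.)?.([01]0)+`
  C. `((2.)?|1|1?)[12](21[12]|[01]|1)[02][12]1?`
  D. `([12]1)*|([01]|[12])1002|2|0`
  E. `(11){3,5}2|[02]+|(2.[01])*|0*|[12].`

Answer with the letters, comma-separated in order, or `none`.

A, D, E

A → match
B → no match — must end with `0`
C → no match
D → match
E → match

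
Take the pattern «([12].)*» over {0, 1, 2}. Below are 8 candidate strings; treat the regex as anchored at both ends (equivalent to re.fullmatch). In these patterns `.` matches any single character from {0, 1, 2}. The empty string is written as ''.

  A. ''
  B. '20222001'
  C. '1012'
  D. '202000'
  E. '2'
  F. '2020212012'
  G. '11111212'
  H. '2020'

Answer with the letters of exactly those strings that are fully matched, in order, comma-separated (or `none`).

A, C, F, G, H

A → match
B → no match
C → match
D → no match
E → no match
F → match
G → match
H → match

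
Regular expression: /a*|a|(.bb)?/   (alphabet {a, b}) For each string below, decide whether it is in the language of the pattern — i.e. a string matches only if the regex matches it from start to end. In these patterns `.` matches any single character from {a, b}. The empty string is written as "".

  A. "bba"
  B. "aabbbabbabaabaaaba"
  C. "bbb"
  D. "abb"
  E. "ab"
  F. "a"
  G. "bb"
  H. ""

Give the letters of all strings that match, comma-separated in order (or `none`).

C, D, F, H

A → no match
B → no match
C → match
D → match
E → no match
F → match
G → no match
H → match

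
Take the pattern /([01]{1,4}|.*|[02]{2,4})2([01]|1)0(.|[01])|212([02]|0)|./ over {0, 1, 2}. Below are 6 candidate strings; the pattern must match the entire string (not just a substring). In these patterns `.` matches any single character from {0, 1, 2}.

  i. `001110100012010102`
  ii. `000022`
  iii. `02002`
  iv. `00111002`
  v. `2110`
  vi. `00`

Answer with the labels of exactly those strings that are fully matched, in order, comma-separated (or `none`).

iii

i → no match
ii → no match
iii → match
iv → no match
v → no match
vi → no match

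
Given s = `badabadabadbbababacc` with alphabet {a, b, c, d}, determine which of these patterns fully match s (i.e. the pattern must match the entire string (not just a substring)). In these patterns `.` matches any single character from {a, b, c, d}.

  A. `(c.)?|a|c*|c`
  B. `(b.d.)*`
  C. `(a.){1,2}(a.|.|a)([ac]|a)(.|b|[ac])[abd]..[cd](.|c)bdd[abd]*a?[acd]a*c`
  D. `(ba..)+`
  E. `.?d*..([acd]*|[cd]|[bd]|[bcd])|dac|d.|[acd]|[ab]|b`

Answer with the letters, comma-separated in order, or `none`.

A → no match
B → no match
C → no match — must start with `a`
D → match
E → no match

D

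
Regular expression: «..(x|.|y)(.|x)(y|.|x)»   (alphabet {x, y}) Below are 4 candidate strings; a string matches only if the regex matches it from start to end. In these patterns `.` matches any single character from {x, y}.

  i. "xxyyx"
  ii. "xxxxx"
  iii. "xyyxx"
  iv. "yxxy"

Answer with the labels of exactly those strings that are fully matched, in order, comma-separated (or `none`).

i, ii, iii

i → match
ii → match
iii → match
iv → no match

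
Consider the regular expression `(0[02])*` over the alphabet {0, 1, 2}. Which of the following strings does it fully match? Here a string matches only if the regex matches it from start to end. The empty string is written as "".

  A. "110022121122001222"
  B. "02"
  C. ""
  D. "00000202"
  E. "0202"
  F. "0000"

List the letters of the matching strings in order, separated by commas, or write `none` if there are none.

B, C, D, E, F

A → no match
B. "02" → match
C. "" → match
D. "00000202" → match
E. "0202" → match
F. "0000" → match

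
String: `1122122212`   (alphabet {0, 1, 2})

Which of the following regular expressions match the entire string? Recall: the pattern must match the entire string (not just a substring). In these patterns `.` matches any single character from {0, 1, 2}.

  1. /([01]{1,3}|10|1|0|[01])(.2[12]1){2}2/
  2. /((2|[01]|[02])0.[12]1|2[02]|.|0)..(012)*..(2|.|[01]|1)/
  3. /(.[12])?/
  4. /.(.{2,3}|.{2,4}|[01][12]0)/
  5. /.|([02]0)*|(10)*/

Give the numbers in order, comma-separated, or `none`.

1

1 → match
2 → no match
3 → no match
4 → no match
5 → no match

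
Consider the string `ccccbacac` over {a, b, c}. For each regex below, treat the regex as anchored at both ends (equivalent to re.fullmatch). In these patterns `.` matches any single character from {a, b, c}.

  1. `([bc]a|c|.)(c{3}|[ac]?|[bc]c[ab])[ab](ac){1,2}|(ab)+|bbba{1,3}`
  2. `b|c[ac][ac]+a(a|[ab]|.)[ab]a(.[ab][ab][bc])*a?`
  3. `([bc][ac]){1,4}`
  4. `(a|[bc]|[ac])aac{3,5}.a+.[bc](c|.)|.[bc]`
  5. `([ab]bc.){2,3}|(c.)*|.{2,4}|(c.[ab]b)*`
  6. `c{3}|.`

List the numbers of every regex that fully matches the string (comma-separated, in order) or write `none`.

1 → match
2 → no match
3 → no match
4 → no match
5 → no match
6 → no match

1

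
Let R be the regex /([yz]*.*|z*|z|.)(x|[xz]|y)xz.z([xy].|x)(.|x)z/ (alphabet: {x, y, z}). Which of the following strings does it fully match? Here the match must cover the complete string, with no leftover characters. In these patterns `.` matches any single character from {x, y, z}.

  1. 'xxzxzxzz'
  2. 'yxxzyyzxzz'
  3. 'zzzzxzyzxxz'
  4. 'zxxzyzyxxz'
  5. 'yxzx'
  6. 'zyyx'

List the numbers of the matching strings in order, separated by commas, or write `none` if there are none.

1 → match
2 → no match
3 → match
4 → match
5 → no match — must end with 'z'
6 → no match — must end with 'z'

1, 3, 4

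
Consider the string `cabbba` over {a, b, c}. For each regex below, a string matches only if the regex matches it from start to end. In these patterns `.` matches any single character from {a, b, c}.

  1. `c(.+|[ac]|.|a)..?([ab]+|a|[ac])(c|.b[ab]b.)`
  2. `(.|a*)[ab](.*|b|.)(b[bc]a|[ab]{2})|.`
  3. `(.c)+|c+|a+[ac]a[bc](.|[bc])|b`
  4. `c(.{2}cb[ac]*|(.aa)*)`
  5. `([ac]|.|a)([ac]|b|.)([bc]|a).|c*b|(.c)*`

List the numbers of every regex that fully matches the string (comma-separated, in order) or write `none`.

1 → no match
2 → match
3 → no match
4 → no match
5 → no match

2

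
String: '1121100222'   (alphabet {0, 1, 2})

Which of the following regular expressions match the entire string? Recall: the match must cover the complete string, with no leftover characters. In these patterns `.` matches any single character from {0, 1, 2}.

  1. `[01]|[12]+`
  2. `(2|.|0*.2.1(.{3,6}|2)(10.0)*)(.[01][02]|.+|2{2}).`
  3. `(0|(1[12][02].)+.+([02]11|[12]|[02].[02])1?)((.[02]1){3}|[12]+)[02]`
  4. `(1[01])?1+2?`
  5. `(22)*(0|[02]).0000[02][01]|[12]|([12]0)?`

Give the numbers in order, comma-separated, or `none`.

1 → no match
2 → match
3 → match
4 → no match
5 → no match

2, 3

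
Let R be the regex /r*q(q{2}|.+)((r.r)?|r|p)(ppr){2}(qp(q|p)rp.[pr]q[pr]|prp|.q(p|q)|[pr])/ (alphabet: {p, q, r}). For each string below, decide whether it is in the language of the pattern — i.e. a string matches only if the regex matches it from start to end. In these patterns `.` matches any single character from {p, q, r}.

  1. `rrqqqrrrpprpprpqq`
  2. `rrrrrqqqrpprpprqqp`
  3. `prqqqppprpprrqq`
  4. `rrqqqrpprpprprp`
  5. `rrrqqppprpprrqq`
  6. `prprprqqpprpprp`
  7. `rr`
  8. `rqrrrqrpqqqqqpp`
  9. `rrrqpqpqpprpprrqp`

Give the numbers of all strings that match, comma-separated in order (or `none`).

1, 2, 4, 5, 9

1 → match
2 → match
3 → no match
4 → match
5 → match
6 → no match
7 → no match
8 → no match
9 → match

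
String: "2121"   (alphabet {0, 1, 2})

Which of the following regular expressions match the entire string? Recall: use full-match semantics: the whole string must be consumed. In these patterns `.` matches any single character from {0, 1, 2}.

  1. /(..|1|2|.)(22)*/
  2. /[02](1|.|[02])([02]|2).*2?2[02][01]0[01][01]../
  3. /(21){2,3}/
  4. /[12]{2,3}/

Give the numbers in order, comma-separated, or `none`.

3

1 → no match
2 → no match
3 → match
4 → no match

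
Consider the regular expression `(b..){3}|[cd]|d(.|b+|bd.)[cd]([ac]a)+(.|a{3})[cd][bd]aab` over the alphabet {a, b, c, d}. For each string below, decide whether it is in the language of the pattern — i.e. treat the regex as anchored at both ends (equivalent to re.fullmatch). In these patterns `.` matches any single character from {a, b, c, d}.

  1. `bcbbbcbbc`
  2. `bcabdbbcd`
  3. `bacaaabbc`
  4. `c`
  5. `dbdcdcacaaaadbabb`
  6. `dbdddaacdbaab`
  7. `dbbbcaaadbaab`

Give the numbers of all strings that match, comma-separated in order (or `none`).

1, 2, 4, 6, 7

1 → match
2 → match
3 → no match
4 → match
5 → no match
6 → match
7 → match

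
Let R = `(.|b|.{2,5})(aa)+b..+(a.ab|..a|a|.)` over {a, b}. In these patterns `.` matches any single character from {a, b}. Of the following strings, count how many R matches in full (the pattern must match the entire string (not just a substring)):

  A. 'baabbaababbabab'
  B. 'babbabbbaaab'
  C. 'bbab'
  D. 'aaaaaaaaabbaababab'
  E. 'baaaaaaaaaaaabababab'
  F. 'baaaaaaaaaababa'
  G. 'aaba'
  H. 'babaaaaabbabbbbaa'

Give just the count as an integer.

A → match
B → no match
C → no match
D → match
E → match
F → match
G → no match
H → match
Total matched: 5

5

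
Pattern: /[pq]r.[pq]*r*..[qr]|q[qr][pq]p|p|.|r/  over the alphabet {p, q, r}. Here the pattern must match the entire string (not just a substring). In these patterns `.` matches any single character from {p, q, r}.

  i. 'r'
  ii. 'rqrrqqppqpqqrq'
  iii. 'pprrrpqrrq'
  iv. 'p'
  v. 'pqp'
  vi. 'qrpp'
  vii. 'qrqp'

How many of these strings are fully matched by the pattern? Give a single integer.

i → match
ii → no match
iii → no match
iv → match
v → no match
vi → match
vii → match
Total matched: 4

4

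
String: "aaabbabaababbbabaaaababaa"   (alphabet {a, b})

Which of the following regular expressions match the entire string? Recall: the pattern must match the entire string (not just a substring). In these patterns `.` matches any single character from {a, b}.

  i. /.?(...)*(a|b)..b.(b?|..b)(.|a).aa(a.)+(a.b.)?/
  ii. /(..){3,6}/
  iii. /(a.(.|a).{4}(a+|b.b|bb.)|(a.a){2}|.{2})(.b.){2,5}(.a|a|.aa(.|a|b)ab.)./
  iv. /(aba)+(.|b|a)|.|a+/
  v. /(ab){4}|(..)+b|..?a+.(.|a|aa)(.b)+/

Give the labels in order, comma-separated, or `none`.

i, iii

i → match
ii → no match
iii → match
iv → no match
v → no match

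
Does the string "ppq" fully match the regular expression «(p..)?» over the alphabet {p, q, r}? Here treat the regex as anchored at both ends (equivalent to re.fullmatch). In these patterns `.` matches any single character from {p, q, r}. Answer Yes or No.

Yes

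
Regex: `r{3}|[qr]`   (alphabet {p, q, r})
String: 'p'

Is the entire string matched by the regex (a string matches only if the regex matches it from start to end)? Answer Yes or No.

No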